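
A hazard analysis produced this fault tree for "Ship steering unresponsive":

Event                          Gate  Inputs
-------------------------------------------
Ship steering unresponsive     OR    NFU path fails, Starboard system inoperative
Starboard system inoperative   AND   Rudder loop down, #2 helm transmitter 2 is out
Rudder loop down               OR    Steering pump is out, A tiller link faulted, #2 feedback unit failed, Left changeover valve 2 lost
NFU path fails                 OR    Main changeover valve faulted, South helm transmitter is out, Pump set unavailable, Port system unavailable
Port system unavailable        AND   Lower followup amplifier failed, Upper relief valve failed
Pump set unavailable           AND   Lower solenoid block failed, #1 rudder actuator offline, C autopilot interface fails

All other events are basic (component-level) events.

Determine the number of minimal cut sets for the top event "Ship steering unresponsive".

Pump set unavailable [AND]: one cut set from each child combined → 1 × 1 × 1 = 1 cut set(s).
Port system unavailable [AND]: one cut set from each child combined → 1 × 1 = 1 cut set(s).
NFU path fails [OR]: union of children's cut sets → 4 cut set(s).
Rudder loop down [OR]: union of children's cut sets → 4 cut set(s).
Starboard system inoperative [AND]: one cut set from each child combined → 4 × 1 = 4 cut set(s).
Ship steering unresponsive [OR]: union of children's cut sets → 8 cut set(s).
Minimal cut sets: {Main changeover valve faulted}; {South helm transmitter is out}; {#1 rudder actuator offline, C autopilot interface fails, Lower solenoid block failed}; {Lower followup amplifier failed, Upper relief valve failed}; {#2 helm transmitter 2 is out, Steering pump is out}; {#2 helm transmitter 2 is out, A tiller link faulted}; {#2 feedback unit failed, #2 helm transmitter 2 is out}; {#2 helm transmitter 2 is out, Left changeover valve 2 lost}.

8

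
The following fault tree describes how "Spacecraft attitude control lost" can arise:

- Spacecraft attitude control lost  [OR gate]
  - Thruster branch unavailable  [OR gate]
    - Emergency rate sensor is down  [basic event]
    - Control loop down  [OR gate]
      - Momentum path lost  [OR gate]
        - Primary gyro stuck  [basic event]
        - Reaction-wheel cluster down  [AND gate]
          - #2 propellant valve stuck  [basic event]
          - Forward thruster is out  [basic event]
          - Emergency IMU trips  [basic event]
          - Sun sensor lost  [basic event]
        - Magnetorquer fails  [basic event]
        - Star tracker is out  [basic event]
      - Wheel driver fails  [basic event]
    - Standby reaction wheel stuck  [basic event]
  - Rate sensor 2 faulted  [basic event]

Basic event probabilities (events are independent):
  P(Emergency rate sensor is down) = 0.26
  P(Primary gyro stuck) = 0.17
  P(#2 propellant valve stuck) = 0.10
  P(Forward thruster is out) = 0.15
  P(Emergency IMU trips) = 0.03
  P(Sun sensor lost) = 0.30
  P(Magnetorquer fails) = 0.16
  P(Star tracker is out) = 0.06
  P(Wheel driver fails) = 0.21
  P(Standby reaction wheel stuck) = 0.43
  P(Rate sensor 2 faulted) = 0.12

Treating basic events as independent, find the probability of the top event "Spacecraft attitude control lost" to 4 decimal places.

0.8078

P(Reaction-wheel cluster down) [AND] = 0.10 × 0.15 × 0.03 × 0.30 = 0.000135
P(Momentum path lost) [OR] = 1 − (1−0.17) × (1−0.000135) × (1−0.16) × (1−0.06) = 0.344720
P(Control loop down) [OR] = 1 − (1−0.344720) × (1−0.21) = 0.482329
P(Thruster branch unavailable) [OR] = 1 − (1−0.26) × (1−0.482329) × (1−0.43) = 0.781646
P(Spacecraft attitude control lost) [OR] = 1 − (1−0.781646) × (1−0.12) = 0.807848
Rounded to 4 decimal places: P(Spacecraft attitude control lost) ≈ 0.8078.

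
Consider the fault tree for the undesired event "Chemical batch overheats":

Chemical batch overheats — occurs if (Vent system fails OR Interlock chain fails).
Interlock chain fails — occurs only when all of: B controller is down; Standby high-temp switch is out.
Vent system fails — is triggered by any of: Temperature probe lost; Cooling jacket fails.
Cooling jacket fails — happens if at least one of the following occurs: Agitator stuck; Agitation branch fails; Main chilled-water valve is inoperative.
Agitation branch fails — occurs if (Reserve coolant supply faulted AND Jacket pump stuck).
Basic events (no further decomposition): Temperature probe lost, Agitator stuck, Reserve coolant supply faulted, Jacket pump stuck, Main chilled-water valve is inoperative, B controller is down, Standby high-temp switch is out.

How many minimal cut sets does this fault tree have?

5

Agitation branch fails [AND]: one cut set from each child combined → 1 × 1 = 1 cut set(s).
Cooling jacket fails [OR]: union of children's cut sets → 3 cut set(s).
Vent system fails [OR]: union of children's cut sets → 4 cut set(s).
Interlock chain fails [AND]: one cut set from each child combined → 1 × 1 = 1 cut set(s).
Chemical batch overheats [OR]: union of children's cut sets → 5 cut set(s).
Minimal cut sets: {Temperature probe lost}; {Agitator stuck}; {Jacket pump stuck, Reserve coolant supply faulted}; {Main chilled-water valve is inoperative}; {B controller is down, Standby high-temp switch is out}.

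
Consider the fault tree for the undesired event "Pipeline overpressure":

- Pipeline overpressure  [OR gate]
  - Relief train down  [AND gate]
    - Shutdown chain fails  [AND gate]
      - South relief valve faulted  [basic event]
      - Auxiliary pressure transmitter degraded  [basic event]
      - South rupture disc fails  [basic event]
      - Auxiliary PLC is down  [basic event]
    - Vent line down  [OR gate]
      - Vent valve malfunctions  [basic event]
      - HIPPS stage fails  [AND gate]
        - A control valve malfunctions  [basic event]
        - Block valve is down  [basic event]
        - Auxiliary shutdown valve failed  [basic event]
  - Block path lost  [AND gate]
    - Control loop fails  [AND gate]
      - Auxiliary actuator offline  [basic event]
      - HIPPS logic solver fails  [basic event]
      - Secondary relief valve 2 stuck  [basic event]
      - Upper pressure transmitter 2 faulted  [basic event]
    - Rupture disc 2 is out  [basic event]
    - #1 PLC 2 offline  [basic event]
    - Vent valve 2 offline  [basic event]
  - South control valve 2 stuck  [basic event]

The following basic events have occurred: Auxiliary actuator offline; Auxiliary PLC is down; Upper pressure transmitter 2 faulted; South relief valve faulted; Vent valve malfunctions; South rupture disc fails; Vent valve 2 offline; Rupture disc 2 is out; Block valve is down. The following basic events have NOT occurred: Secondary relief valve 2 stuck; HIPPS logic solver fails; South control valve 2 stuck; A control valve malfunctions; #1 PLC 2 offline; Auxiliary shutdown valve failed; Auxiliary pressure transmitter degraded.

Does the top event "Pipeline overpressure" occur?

No

Shutdown chain fails [AND]: South relief valve faulted=occurs, Auxiliary pressure transmitter degraded=not, South rupture disc fails=occurs, Auxiliary PLC is down=occurs → not all inputs occur → does not occur.
HIPPS stage fails [AND]: A control valve malfunctions=not, Block valve is down=occurs, Auxiliary shutdown valve failed=not → not all inputs occur → does not occur.
Vent line down [OR]: Vent valve malfunctions=occurs, HIPPS stage fails=not → at least one input occurs → occurs.
Relief train down [AND]: Shutdown chain fails=not, Vent line down=occurs → not all inputs occur → does not occur.
Control loop fails [AND]: Auxiliary actuator offline=occurs, HIPPS logic solver fails=not, Secondary relief valve 2 stuck=not, Upper pressure transmitter 2 faulted=occurs → not all inputs occur → does not occur.
Block path lost [AND]: Control loop fails=not, Rupture disc 2 is out=occurs, #1 PLC 2 offline=not, Vent valve 2 offline=occurs → not all inputs occur → does not occur.
Pipeline overpressure [OR]: Relief train down=not, Block path lost=not, South control valve 2 stuck=not → no input occurs → does not occur.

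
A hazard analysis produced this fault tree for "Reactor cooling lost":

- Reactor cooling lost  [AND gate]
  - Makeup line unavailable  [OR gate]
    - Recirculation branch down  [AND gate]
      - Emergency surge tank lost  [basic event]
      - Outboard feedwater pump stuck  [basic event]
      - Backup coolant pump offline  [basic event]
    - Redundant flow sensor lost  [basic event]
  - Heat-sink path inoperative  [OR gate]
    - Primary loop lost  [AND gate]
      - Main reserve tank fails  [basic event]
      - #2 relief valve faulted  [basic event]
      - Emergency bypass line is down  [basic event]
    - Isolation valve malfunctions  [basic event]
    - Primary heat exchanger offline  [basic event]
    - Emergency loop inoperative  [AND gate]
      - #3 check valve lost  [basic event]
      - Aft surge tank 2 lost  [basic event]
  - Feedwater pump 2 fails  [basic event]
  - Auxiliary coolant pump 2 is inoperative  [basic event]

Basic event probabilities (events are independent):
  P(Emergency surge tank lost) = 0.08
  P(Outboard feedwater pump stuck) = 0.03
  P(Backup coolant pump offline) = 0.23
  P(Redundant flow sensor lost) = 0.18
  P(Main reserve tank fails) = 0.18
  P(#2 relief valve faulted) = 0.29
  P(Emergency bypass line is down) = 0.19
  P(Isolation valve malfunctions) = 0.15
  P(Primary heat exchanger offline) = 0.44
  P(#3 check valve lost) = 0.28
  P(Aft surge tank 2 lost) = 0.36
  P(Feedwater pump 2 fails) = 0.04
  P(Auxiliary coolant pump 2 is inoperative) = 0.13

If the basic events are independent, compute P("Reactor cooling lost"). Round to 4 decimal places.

P(Recirculation branch down) [AND] = 0.08 × 0.03 × 0.23 = 0.000552
P(Makeup line unavailable) [OR] = 1 − (1−0.000552) × (1−0.18) = 0.180453
P(Primary loop lost) [AND] = 0.18 × 0.29 × 0.19 = 0.009918
P(Emergency loop inoperative) [AND] = 0.28 × 0.36 = 0.100800
P(Heat-sink path inoperative) [OR] = 1 − (1−0.009918) × (1−0.15) × (1−0.44) × (1−0.100800) = 0.576226
P(Reactor cooling lost) [AND] = 0.180453 × 0.576226 × 0.04 × 0.13 = 0.000541
Rounded to 4 decimal places: P(Reactor cooling lost) ≈ 0.0005.

0.0005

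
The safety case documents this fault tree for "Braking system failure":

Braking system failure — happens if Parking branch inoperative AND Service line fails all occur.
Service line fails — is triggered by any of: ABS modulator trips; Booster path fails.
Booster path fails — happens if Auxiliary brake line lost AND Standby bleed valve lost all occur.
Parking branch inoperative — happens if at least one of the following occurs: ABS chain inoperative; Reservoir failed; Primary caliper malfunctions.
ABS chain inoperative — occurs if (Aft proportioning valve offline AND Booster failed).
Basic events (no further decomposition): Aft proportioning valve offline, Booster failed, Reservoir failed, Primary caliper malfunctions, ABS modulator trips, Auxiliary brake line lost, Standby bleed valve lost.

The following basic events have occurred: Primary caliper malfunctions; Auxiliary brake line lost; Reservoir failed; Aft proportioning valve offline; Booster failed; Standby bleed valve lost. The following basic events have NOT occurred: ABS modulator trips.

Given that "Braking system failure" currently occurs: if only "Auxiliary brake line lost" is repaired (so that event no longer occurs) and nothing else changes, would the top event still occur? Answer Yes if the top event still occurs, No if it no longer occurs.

Counterfactual: set "Auxiliary brake line lost" to not occurred.
ABS chain inoperative [AND]: Aft proportioning valve offline=occurs, Booster failed=occurs → all inputs occur → occurs.
Parking branch inoperative [OR]: ABS chain inoperative=occurs, Reservoir failed=occurs, Primary caliper malfunctions=occurs → at least one input occurs → occurs.
Booster path fails [AND]: Auxiliary brake line lost=not, Standby bleed valve lost=occurs → not all inputs occur → does not occur.
Service line fails [OR]: ABS modulator trips=not, Booster path fails=not → no input occurs → does not occur.
Braking system failure [AND]: Parking branch inoperative=occurs, Service line fails=not → not all inputs occur → does not occur.

No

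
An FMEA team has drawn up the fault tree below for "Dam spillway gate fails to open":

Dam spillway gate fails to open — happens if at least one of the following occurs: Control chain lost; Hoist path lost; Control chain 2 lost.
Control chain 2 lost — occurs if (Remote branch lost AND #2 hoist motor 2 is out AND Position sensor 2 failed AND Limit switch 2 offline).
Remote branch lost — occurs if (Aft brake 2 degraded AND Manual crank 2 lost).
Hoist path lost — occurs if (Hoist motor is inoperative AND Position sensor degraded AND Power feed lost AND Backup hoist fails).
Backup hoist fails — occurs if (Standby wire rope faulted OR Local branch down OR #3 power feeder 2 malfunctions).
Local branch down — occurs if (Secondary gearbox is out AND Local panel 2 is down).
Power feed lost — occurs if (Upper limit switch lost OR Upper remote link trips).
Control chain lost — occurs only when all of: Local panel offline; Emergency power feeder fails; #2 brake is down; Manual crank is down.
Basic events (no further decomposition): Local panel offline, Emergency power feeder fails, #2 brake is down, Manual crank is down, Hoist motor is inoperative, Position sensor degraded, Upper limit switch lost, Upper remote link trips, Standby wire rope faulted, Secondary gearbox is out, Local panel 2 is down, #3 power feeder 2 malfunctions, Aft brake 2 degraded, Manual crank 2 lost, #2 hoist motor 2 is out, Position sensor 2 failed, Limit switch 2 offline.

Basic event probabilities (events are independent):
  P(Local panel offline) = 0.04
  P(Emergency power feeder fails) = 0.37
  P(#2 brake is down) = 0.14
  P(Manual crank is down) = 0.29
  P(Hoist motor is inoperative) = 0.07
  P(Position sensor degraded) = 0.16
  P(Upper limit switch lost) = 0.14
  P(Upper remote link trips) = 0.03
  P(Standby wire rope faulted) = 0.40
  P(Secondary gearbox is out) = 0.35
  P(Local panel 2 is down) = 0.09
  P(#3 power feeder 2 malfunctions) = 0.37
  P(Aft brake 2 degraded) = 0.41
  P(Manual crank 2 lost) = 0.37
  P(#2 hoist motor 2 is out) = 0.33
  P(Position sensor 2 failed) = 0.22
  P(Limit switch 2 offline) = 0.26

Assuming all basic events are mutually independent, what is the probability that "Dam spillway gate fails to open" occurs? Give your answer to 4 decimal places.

P(Control chain lost) [AND] = 0.04 × 0.37 × 0.14 × 0.29 = 0.000601
P(Power feed lost) [OR] = 1 − (1−0.14) × (1−0.03) = 0.165800
P(Local branch down) [AND] = 0.35 × 0.09 = 0.031500
P(Backup hoist fails) [OR] = 1 − (1−0.40) × (1−0.031500) × (1−0.37) = 0.633907
P(Hoist path lost) [AND] = 0.07 × 0.16 × 0.165800 × 0.633907 = 0.001177
P(Remote branch lost) [AND] = 0.41 × 0.37 = 0.151700
P(Control chain 2 lost) [AND] = 0.151700 × 0.33 × 0.22 × 0.26 = 0.002863
P(Dam spillway gate fails to open) [OR] = 1 − (1−0.000601) × (1−0.001177) × (1−0.002863) = 0.004635
Rounded to 4 decimal places: P(Dam spillway gate fails to open) ≈ 0.0046.

0.0046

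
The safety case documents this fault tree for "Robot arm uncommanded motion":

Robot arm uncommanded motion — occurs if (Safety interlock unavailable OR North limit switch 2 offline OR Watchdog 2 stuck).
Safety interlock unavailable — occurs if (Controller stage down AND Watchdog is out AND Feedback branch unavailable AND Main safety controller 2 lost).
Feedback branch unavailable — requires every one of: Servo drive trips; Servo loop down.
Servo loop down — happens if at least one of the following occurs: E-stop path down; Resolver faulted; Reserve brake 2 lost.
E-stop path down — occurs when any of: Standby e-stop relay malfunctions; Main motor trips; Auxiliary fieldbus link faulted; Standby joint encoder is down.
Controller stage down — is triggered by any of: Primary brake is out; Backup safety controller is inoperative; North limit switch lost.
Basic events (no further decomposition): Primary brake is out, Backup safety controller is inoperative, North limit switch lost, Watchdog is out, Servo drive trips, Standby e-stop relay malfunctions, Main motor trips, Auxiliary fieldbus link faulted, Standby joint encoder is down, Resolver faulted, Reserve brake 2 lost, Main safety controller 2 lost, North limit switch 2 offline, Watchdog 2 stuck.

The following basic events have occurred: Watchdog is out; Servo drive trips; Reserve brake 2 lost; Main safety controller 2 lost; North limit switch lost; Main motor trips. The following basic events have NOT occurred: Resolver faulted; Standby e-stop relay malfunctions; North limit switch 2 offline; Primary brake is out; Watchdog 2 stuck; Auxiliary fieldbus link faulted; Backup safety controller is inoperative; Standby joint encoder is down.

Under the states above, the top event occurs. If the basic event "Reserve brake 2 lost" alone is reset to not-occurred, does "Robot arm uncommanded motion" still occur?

Yes

Counterfactual: set "Reserve brake 2 lost" to not occurred.
Controller stage down [OR]: Primary brake is out=not, Backup safety controller is inoperative=not, North limit switch lost=occurs → at least one input occurs → occurs.
E-stop path down [OR]: Standby e-stop relay malfunctions=not, Main motor trips=occurs, Auxiliary fieldbus link faulted=not, Standby joint encoder is down=not → at least one input occurs → occurs.
Servo loop down [OR]: E-stop path down=occurs, Resolver faulted=not, Reserve brake 2 lost=not → at least one input occurs → occurs.
Feedback branch unavailable [AND]: Servo drive trips=occurs, Servo loop down=occurs → all inputs occur → occurs.
Safety interlock unavailable [AND]: Controller stage down=occurs, Watchdog is out=occurs, Feedback branch unavailable=occurs, Main safety controller 2 lost=occurs → all inputs occur → occurs.
Robot arm uncommanded motion [OR]: Safety interlock unavailable=occurs, North limit switch 2 offline=not, Watchdog 2 stuck=not → at least one input occurs → occurs.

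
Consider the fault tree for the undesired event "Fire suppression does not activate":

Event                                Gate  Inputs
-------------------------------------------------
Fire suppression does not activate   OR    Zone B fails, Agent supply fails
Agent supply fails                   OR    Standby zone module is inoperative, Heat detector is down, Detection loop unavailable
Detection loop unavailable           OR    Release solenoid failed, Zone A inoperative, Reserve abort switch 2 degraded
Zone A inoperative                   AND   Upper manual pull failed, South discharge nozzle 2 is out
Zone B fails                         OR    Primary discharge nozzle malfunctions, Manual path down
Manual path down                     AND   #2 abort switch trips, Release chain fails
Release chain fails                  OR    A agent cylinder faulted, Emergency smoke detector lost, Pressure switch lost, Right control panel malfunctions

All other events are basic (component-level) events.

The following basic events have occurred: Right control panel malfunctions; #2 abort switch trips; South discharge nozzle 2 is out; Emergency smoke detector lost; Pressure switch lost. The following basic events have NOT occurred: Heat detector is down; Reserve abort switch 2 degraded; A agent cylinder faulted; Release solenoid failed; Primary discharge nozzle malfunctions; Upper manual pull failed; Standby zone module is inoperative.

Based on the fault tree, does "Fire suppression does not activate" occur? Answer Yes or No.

Yes

Release chain fails [OR]: A agent cylinder faulted=not, Emergency smoke detector lost=occurs, Pressure switch lost=occurs, Right control panel malfunctions=occurs → at least one input occurs → occurs.
Manual path down [AND]: #2 abort switch trips=occurs, Release chain fails=occurs → all inputs occur → occurs.
Zone B fails [OR]: Primary discharge nozzle malfunctions=not, Manual path down=occurs → at least one input occurs → occurs.
Zone A inoperative [AND]: Upper manual pull failed=not, South discharge nozzle 2 is out=occurs → not all inputs occur → does not occur.
Detection loop unavailable [OR]: Release solenoid failed=not, Zone A inoperative=not, Reserve abort switch 2 degraded=not → no input occurs → does not occur.
Agent supply fails [OR]: Standby zone module is inoperative=not, Heat detector is down=not, Detection loop unavailable=not → no input occurs → does not occur.
Fire suppression does not activate [OR]: Zone B fails=occurs, Agent supply fails=not → at least one input occurs → occurs.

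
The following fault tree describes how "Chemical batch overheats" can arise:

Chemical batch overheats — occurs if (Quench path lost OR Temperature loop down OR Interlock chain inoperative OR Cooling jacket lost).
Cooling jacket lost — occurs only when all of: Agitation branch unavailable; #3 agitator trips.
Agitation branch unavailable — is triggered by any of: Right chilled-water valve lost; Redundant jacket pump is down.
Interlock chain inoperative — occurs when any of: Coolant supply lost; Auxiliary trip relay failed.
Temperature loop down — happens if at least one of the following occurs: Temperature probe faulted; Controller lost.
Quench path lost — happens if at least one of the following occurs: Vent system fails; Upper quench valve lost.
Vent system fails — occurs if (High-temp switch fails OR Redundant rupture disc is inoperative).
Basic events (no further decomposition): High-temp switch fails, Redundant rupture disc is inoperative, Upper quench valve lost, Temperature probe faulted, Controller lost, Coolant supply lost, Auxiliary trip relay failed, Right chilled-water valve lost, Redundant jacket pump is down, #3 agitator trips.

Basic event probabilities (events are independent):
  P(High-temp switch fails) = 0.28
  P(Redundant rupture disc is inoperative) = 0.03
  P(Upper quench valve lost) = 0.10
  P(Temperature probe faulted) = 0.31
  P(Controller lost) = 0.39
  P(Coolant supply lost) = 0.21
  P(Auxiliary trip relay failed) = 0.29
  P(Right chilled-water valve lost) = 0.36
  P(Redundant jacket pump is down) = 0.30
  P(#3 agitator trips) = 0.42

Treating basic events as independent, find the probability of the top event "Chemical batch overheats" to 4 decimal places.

0.8860

P(Vent system fails) [OR] = 1 − (1−0.28) × (1−0.03) = 0.301600
P(Quench path lost) [OR] = 1 − (1−0.301600) × (1−0.10) = 0.371440
P(Temperature loop down) [OR] = 1 − (1−0.31) × (1−0.39) = 0.579100
P(Interlock chain inoperative) [OR] = 1 − (1−0.21) × (1−0.29) = 0.439100
P(Agitation branch unavailable) [OR] = 1 − (1−0.36) × (1−0.30) = 0.552000
P(Cooling jacket lost) [AND] = 0.552000 × 0.42 = 0.231840
P(Chemical batch overheats) [OR] = 1 − (1−0.371440) × (1−0.579100) × (1−0.439100) × (1−0.231840) = 0.886011
Rounded to 4 decimal places: P(Chemical batch overheats) ≈ 0.8860.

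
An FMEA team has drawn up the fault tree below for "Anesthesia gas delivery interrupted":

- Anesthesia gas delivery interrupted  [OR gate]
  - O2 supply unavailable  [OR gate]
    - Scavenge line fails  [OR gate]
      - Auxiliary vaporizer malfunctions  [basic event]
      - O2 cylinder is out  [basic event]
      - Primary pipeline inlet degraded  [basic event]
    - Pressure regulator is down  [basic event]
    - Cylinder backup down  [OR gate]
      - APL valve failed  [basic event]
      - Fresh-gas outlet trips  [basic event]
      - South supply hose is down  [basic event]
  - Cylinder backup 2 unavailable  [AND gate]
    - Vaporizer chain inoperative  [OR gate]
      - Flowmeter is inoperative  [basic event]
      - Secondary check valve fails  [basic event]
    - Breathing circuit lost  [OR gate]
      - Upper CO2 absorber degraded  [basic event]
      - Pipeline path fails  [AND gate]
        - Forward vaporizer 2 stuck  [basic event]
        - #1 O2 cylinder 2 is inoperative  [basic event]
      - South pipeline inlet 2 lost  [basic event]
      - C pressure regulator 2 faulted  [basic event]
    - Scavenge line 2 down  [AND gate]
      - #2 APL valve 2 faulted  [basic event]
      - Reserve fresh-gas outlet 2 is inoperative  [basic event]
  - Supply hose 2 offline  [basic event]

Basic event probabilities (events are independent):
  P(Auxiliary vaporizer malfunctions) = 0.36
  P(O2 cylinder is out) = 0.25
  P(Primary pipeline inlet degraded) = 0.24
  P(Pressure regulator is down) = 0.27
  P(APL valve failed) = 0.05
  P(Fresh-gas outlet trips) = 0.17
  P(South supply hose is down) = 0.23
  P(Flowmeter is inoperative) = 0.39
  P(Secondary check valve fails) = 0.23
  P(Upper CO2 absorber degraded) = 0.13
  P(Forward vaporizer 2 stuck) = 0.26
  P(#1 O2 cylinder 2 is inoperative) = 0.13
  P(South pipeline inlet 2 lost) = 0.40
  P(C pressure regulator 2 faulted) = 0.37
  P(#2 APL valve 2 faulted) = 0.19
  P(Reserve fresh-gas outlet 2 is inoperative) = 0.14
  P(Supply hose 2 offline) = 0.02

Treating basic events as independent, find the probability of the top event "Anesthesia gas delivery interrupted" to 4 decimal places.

0.8431

P(Scavenge line fails) [OR] = 1 − (1−0.36) × (1−0.25) × (1−0.24) = 0.635200
P(Cylinder backup down) [OR] = 1 − (1−0.05) × (1−0.17) × (1−0.23) = 0.392855
P(O2 supply unavailable) [OR] = 1 − (1−0.635200) × (1−0.27) × (1−0.392855) = 0.838315
P(Vaporizer chain inoperative) [OR] = 1 − (1−0.39) × (1−0.23) = 0.530300
P(Pipeline path fails) [AND] = 0.26 × 0.13 = 0.033800
P(Breathing circuit lost) [OR] = 1 − (1−0.13) × (1−0.033800) × (1−0.40) × (1−0.37) = 0.682255
P(Scavenge line 2 down) [AND] = 0.19 × 0.14 = 0.026600
P(Cylinder backup 2 unavailable) [AND] = 0.530300 × 0.682255 × 0.026600 = 0.009624
P(Anesthesia gas delivery interrupted) [OR] = 1 − (1−0.838315) × (1−0.009624) × (1−0.02) = 0.843074
Rounded to 4 decimal places: P(Anesthesia gas delivery interrupted) ≈ 0.8431.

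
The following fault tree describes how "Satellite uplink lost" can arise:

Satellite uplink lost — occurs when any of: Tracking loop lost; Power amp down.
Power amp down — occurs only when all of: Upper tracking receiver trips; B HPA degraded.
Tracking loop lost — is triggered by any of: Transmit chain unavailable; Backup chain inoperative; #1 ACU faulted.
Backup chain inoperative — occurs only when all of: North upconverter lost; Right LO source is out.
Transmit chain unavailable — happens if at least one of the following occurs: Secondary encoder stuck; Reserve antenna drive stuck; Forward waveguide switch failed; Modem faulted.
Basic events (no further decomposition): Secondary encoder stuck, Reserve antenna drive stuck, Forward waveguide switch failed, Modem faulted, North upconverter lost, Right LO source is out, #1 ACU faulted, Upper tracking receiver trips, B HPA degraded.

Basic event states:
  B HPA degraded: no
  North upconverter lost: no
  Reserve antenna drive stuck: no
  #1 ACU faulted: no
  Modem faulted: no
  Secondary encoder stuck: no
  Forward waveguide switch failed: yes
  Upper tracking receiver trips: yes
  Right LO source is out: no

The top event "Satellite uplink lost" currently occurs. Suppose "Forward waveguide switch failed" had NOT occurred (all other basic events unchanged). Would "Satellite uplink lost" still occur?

No

Counterfactual: set "Forward waveguide switch failed" to not occurred.
Transmit chain unavailable [OR]: Secondary encoder stuck=not, Reserve antenna drive stuck=not, Forward waveguide switch failed=not, Modem faulted=not → no input occurs → does not occur.
Backup chain inoperative [AND]: North upconverter lost=not, Right LO source is out=not → not all inputs occur → does not occur.
Tracking loop lost [OR]: Transmit chain unavailable=not, Backup chain inoperative=not, #1 ACU faulted=not → no input occurs → does not occur.
Power amp down [AND]: Upper tracking receiver trips=occurs, B HPA degraded=not → not all inputs occur → does not occur.
Satellite uplink lost [OR]: Tracking loop lost=not, Power amp down=not → no input occurs → does not occur.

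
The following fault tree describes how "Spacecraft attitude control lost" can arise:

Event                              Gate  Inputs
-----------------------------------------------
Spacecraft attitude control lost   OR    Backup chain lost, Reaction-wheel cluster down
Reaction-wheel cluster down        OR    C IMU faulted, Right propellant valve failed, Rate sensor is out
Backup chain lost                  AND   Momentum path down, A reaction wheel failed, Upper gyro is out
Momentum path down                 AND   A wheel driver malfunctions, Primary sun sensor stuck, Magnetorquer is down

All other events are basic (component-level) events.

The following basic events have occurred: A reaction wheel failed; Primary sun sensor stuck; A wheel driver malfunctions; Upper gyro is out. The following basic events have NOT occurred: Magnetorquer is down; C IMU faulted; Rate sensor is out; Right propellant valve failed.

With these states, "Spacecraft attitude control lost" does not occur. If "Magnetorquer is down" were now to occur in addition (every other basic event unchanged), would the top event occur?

Counterfactual: set "Magnetorquer is down" to occurred.
Momentum path down [AND]: A wheel driver malfunctions=occurs, Primary sun sensor stuck=occurs, Magnetorquer is down=occurs → all inputs occur → occurs.
Backup chain lost [AND]: Momentum path down=occurs, A reaction wheel failed=occurs, Upper gyro is out=occurs → all inputs occur → occurs.
Reaction-wheel cluster down [OR]: C IMU faulted=not, Right propellant valve failed=not, Rate sensor is out=not → no input occurs → does not occur.
Spacecraft attitude control lost [OR]: Backup chain lost=occurs, Reaction-wheel cluster down=not → at least one input occurs → occurs.

Yes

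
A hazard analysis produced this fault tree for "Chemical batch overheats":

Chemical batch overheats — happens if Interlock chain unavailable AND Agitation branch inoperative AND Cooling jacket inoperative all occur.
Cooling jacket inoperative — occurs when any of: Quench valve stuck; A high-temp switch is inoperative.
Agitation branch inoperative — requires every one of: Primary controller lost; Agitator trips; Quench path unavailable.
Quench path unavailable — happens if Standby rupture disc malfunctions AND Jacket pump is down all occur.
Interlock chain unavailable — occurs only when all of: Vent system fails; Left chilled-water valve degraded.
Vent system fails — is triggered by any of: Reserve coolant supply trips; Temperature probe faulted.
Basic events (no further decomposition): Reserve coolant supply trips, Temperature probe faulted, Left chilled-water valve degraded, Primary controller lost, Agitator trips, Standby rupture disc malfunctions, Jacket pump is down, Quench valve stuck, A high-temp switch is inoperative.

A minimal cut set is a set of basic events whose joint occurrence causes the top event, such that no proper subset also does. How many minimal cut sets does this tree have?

Vent system fails [OR]: union of children's cut sets → 2 cut set(s).
Interlock chain unavailable [AND]: one cut set from each child combined → 2 × 1 = 2 cut set(s).
Quench path unavailable [AND]: one cut set from each child combined → 1 × 1 = 1 cut set(s).
Agitation branch inoperative [AND]: one cut set from each child combined → 1 × 1 × 1 = 1 cut set(s).
Cooling jacket inoperative [OR]: union of children's cut sets → 2 cut set(s).
Chemical batch overheats [AND]: one cut set from each child combined → 2 × 1 × 2 = 4 cut set(s).
Minimal cut sets: {Agitator trips, Jacket pump is down, Left chilled-water valve degraded, Primary controller lost, Quench valve stuck, Reserve coolant supply trips, Standby rupture disc malfunctions}; {A high-temp switch is inoperative, Agitator trips, Jacket pump is down, Left chilled-water valve degraded, Primary controller lost, Reserve coolant supply trips, Standby rupture disc malfunctions}; {Agitator trips, Jacket pump is down, Left chilled-water valve degraded, Primary controller lost, Quench valve stuck, Standby rupture disc malfunctions, Temperature probe faulted}; {A high-temp switch is inoperative, Agitator trips, Jacket pump is down, Left chilled-water valve degraded, Primary controller lost, Standby rupture disc malfunctions, Temperature probe faulted}.

4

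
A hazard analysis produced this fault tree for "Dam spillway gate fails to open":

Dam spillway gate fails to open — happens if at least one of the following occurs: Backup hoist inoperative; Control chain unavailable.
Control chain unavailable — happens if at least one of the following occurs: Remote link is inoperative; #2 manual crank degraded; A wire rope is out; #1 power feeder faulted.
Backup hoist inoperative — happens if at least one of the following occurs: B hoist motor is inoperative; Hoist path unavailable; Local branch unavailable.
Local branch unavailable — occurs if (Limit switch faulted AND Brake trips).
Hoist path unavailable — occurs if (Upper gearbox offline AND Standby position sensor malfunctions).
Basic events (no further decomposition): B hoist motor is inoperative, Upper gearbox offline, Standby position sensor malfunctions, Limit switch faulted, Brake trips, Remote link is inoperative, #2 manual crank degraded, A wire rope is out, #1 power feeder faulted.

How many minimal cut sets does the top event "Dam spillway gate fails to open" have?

Hoist path unavailable [AND]: one cut set from each child combined → 1 × 1 = 1 cut set(s).
Local branch unavailable [AND]: one cut set from each child combined → 1 × 1 = 1 cut set(s).
Backup hoist inoperative [OR]: union of children's cut sets → 3 cut set(s).
Control chain unavailable [OR]: union of children's cut sets → 4 cut set(s).
Dam spillway gate fails to open [OR]: union of children's cut sets → 7 cut set(s).
Minimal cut sets: {B hoist motor is inoperative}; {Standby position sensor malfunctions, Upper gearbox offline}; {Brake trips, Limit switch faulted}; {Remote link is inoperative}; {#2 manual crank degraded}; {A wire rope is out}; {#1 power feeder faulted}.

7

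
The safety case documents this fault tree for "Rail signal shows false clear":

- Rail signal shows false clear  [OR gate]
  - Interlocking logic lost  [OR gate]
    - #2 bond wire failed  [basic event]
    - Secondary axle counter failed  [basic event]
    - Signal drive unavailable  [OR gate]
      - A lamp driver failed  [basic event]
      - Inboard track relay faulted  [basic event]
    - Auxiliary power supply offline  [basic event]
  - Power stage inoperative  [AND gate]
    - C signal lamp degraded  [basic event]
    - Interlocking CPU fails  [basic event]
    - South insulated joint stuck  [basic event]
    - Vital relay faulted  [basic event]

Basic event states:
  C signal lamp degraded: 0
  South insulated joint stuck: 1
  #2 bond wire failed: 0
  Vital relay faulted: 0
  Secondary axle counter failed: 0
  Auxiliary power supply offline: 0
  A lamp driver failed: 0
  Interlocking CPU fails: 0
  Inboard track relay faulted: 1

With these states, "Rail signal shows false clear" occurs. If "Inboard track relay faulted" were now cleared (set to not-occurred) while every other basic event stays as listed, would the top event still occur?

Counterfactual: set "Inboard track relay faulted" to not occurred.
Signal drive unavailable [OR]: A lamp driver failed=not, Inboard track relay faulted=not → no input occurs → does not occur.
Interlocking logic lost [OR]: #2 bond wire failed=not, Secondary axle counter failed=not, Signal drive unavailable=not, Auxiliary power supply offline=not → no input occurs → does not occur.
Power stage inoperative [AND]: C signal lamp degraded=not, Interlocking CPU fails=not, South insulated joint stuck=occurs, Vital relay faulted=not → not all inputs occur → does not occur.
Rail signal shows false clear [OR]: Interlocking logic lost=not, Power stage inoperative=not → no input occurs → does not occur.

No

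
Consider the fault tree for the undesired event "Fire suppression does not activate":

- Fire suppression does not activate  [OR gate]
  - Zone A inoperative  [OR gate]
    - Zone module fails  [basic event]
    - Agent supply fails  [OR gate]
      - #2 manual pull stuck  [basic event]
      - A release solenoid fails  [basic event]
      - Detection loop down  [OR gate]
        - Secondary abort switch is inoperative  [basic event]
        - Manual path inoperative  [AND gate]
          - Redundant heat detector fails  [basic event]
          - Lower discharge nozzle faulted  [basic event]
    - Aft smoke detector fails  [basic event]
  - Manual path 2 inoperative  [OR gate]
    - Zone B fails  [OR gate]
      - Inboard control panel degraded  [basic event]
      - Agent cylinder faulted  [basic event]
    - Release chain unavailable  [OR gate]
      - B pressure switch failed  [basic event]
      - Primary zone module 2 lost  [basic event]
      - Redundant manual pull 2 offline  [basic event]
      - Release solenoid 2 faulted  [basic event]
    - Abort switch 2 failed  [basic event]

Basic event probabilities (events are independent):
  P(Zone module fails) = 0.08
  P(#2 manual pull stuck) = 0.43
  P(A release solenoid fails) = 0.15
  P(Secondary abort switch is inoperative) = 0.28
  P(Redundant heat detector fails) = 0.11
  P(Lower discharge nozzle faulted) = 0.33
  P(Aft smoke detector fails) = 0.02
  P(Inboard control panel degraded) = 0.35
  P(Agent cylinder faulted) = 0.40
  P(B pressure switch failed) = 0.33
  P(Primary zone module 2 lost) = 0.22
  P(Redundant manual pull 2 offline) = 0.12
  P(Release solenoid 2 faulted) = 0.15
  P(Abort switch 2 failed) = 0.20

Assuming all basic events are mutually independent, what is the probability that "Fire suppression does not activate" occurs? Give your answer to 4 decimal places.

0.9630

P(Manual path inoperative) [AND] = 0.11 × 0.33 = 0.036300
P(Detection loop down) [OR] = 1 − (1−0.28) × (1−0.036300) = 0.306136
P(Agent supply fails) [OR] = 1 − (1−0.43) × (1−0.15) × (1−0.306136) = 0.663823
P(Zone A inoperative) [OR] = 1 − (1−0.08) × (1−0.663823) × (1−0.02) = 0.696903
P(Zone B fails) [OR] = 1 − (1−0.35) × (1−0.40) = 0.610000
P(Release chain unavailable) [OR] = 1 − (1−0.33) × (1−0.22) × (1−0.12) × (1−0.15) = 0.609095
P(Manual path 2 inoperative) [OR] = 1 − (1−0.610000) × (1−0.609095) × (1−0.20) = 0.878038
P(Fire suppression does not activate) [OR] = 1 − (1−0.696903) × (1−0.878038) = 0.963034
Rounded to 4 decimal places: P(Fire suppression does not activate) ≈ 0.9630.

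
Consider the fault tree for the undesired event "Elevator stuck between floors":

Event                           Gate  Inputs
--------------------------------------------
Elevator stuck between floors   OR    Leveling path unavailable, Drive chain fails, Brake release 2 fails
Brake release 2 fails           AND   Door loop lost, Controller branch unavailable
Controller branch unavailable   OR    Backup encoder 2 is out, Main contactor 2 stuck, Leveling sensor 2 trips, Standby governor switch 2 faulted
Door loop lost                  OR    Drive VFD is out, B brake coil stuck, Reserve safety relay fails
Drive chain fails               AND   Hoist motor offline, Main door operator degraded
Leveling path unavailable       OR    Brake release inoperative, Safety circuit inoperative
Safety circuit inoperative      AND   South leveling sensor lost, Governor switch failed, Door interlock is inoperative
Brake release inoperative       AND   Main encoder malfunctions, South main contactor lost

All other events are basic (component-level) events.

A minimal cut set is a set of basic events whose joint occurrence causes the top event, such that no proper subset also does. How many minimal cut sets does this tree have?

15

Brake release inoperative [AND]: one cut set from each child combined → 1 × 1 = 1 cut set(s).
Safety circuit inoperative [AND]: one cut set from each child combined → 1 × 1 × 1 = 1 cut set(s).
Leveling path unavailable [OR]: union of children's cut sets → 2 cut set(s).
Drive chain fails [AND]: one cut set from each child combined → 1 × 1 = 1 cut set(s).
Door loop lost [OR]: union of children's cut sets → 3 cut set(s).
Controller branch unavailable [OR]: union of children's cut sets → 4 cut set(s).
Brake release 2 fails [AND]: one cut set from each child combined → 3 × 4 = 12 cut set(s).
Elevator stuck between floors [OR]: union of children's cut sets → 15 cut set(s).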